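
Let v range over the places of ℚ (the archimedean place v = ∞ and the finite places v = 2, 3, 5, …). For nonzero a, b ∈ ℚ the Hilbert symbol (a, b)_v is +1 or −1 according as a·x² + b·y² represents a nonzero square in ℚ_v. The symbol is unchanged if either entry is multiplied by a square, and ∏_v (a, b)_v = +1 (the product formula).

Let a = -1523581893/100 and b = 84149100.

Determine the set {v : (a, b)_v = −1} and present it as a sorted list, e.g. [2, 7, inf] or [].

(a, b) ≡ (-37, 259) mod (ℚ^×)²; places V = {2, 3, 5, 7, 19, 23, 31, 37, ∞}.
(a,b)_19: α=0, u≡5; β=2, v≡8 (mod 19); (5|19)=+1, (8|19)=-1; sign (−1)^0·+1^2·-1^0 = +1.
(a,b)_5: α=-2, u≡3; β=2, v≡4 (mod 5); (3|5)=-1, (4|5)=+1; sign (−1)^0·-1^2·+1^-2 = +1.
(a,b)_2: α=-2, β=2; u≡3, v≡3 (mod 8); ε(u)ε(v)=1·1, αω(v)=-2·1, βω(u)=2·1; sum ≡ 1  ⇒  -1.
(a,b)_37: α=1, u≡30; β=1, v≡21 (mod 37); (30|37)=+1, (21|37)=+1; sign (−1)^0·+1^1·+1^1 = +1.
(a,b)_31: α=2, u≡25; β=0, v≡3 (mod 31); (25|31)=+1, (3|31)=-1; sign (−1)^0·+1^0·-1^2 = +1.
(a,b)_∞: sgn(-37)=−, sgn(259)=+, so +1.
(a,b)_23: α=2, u≡13; β=0, v≡12 (mod 23); (13|23)=+1, (12|23)=+1; sign (−1)^0·+1^0·+1^2 = +1.
(a,b)_7: α=0, u≡3; β=1, v≡4 (mod 7); (3|7)=-1, (4|7)=+1; sign (−1)^0·-1^1·+1^0 = -1.
(a,b)_3: α=4, u≡2; β=2, v≡1 (mod 3); (2|3)=-1, (1|3)=+1; sign (−1)^0·-1^2·+1^4 = +1.
Ram(-37, 259) = {2, 7}; no ℚ_2-point on the conic.

[2, 7]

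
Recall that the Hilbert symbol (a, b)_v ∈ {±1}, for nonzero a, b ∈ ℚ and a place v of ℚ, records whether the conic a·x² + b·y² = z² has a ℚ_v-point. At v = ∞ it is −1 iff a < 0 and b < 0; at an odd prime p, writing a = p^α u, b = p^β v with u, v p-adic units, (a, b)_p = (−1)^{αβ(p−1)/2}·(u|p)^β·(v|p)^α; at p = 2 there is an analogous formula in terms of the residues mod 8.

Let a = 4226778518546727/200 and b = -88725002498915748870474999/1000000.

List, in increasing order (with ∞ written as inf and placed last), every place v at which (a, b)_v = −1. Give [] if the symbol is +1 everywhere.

[11, 23]

(a, b) ≡ (286, -1812239) mod (ℚ^×)²; places V = {2, 3, 5, 11, 13, 19, 23, 29, ∞}.
(a,b)_19: α=2, u≡9; β=3, v≡2 (mod 19); (9|19)=+1, (2|19)=-1; sign (−1)^0·+1^3·-1^2 = +1.
(a,b)_5: α=-2, u≡4; β=-6, v≡4 (mod 5); (4|5)=+1, (4|5)=+1; sign (−1)^0·+1^-6·+1^-2 = +1.
(a,b)_2: α=-3, β=-6; u≡7, v≡1 (mod 8); ε(u)ε(v)=1·0, αω(v)=-3·0, βω(u)=-6·0; sum ≡ 0  ⇒  +1.
(a,b)_29: α=2, u≡9; β=3, v≡7 (mod 29); (9|29)=+1, (7|29)=+1; sign (−1)^0·+1^3·+1^2 = +1.
(a,b)_11: α=3, u≡3; β=5, v≡3 (mod 11); (3|11)=+1, (3|11)=+1; sign (−1)^1·+1^5·+1^3 = -1.
(a,b)_23: α=2, u≡20; β=3, v≡15 (mod 23); (20|23)=-1, (15|23)=-1; sign (−1)^0·-1^3·-1^2 = -1.
(a,b)_13: α=3, u≡10; β=5, v≡4 (mod 13); (10|13)=+1, (4|13)=+1; sign (−1)^0·+1^5·+1^3 = +1.
(a,b)_∞: sgn(286)=+, sgn(-1812239)=−, so +1.
(a,b)_3: α=2, u≡1; β=6, v≡1 (mod 3); (1|3)=+1, (1|3)=+1; sign (−1)^0·+1^6·+1^2 = +1.
Ram(286, -1812239) = {11, 23}; no ℚ_11-point on the conic.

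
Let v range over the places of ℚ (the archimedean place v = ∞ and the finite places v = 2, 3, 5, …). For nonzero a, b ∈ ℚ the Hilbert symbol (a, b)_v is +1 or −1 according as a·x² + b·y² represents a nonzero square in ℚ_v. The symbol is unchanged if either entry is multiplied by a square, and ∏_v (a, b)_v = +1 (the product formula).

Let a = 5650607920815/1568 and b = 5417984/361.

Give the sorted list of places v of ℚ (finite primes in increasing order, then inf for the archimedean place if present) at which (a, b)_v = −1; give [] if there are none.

(a, b) ≡ (842270, 5291) mod (ℚ^×)²; places V = {2, 3, 5, 7, 11, 13, 19, 31, 37, ∞}.
(a,b)_∞: sgn(842270)=+, sgn(5291)=+, so +1.
(a,b)_19: α=1, u≡10; β=-2, v≡1 (mod 19); (10|19)=-1, (1|19)=+1; sign (−1)^0·-1^-2·+1^1 = +1.
(a,b)_37: α=2, u≡5; β=1, v≡18 (mod 37); (5|37)=-1, (18|37)=-1; sign (−1)^0·-1^1·-1^2 = -1.
(a,b)_2: α=-5, β=10; u≡7, v≡3 (mod 8); ε(u)ε(v)=1·1, αω(v)=-5·1, βω(u)=10·0; sum ≡ 0  ⇒  +1.
(a,b)_13: α=1, u≡7; β=1, v≡4 (mod 13); (7|13)=-1, (4|13)=+1; sign (−1)^0·-1^1·+1^1 = -1.
(a,b)_11: α=3, u≡2; β=1, v≡7 (mod 11); (2|11)=-1, (7|11)=-1; sign (−1)^1·-1^1·-1^3 = -1.
(a,b)_31: α=1, u≡8; β=0, v≡15 (mod 31); (8|31)=+1, (15|31)=-1; sign (−1)^0·+1^0·-1^1 = -1.
(a,b)_3: α=4, u≡2; β=0, v≡2 (mod 3); (2|3)=-1, (2|3)=-1; sign (−1)^0·-1^0·-1^4 = +1.
(a,b)_7: α=-2, u≡1; β=0, v≡3 (mod 7); (1|7)=+1, (3|7)=-1; sign (−1)^0·+1^0·-1^-2 = +1.
(a,b)_5: α=1, u≡1; β=0, v≡4 (mod 5); (1|5)=+1, (4|5)=+1; sign (−1)^0·+1^0·+1^1 = +1.
Ram(842270, 5291) = {11, 13, 31, 37}; no ℚ_11-point on the conic.

[11, 13, 31, 37]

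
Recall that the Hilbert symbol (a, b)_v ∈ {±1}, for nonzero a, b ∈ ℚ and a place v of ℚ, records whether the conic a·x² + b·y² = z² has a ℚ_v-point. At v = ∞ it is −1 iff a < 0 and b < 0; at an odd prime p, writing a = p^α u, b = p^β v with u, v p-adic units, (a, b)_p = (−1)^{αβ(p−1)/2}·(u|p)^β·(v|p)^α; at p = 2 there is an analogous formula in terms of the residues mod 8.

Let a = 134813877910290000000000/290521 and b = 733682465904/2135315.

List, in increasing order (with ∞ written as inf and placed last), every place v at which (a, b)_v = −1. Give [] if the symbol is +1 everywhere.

(a, b) ≡ (141, 3607485) mod (ℚ^×)²; places V = {2, 3, 5, 7, 11, 13, 17, 19, 23, 29, 43, 47, ∞}.
(a,b)_2: α=10, β=4; u≡5, v≡5 (mod 8); ε(u)ε(v)=0·0, αω(v)=10·1, βω(u)=4·1; sum ≡ 0  ⇒  +1.
(a,b)_29: α=0, u≡6; β=2, v≡6 (mod 29); (6|29)=+1, (6|29)=+1; sign (−1)^0·+1^2·+1^0 = +1.
(a,b)_17: α=2, u≡14; β=1, v≡10 (mod 17); (14|17)=-1, (10|17)=-1; sign (−1)^0·-1^1·-1^2 = -1.
(a,b)_19: α=0, u≡15; β=-2, v≡8 (mod 19); (15|19)=-1, (8|19)=-1; sign (−1)^0·-1^-2·-1^0 = +1.
(a,b)_3: α=5, u≡2; β=1, v≡2 (mod 3); (2|3)=-1, (2|3)=-1; sign (−1)^1·-1^1·-1^5 = -1.
(a,b)_∞: sgn(141)=+, sgn(3607485)=+, so +1.
(a,b)_13: α=0, u≡11; β=-2, v≡2 (mod 13); (11|13)=-1, (2|13)=-1; sign (−1)^0·-1^-2·-1^0 = +1.
(a,b)_23: α=0, u≡6; β=2, v≡3 (mod 23); (6|23)=+1, (3|23)=+1; sign (−1)^0·+1^2·+1^0 = +1.
(a,b)_47: α=3, u≡28; β=1, v≡12 (mod 47); (28|47)=+1, (12|47)=+1; sign (−1)^1·+1^1·+1^3 = -1.
(a,b)_11: α=-2, u≡5; β=0, v≡6 (mod 11); (5|11)=+1, (6|11)=-1; sign (−1)^0·+1^0·-1^-2 = +1.
(a,b)_7: α=-4, u≡1; β=-1, v≡4 (mod 7); (1|7)=+1, (4|7)=+1; sign (−1)^0·+1^-1·+1^-4 = +1.
(a,b)_5: α=10, u≡1; β=-1, v≡3 (mod 5); (1|5)=+1, (3|5)=-1; sign (−1)^0·+1^-1·-1^10 = +1.
(a,b)_43: α=2, u≡26; β=1, v≡2 (mod 43); (26|43)=-1, (2|43)=-1; sign (−1)^0·-1^1·-1^2 = -1.
|Ram(141, 3607485)| = 4, even; anisotropic at {3, 17, 43, 47}.

[3, 17, 43, 47]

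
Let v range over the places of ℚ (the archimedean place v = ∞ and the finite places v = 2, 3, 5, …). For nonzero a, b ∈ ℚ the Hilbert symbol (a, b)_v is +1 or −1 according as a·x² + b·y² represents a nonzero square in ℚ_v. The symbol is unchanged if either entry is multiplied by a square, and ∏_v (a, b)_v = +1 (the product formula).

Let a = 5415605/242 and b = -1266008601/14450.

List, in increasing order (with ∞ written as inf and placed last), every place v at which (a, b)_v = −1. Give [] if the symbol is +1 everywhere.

[2, 5, 17, 29]

Mod squares: a ≡ 64090, b ≡ -24882. Check v ∈ {∞, 2, 3, 5, 11, 13, 17, 29}.
v=3: a=3^0·(≡1), b=3^1·(≡1) mod 3; (1|3)=+1, (1|3)=+1; (−1)^{0·1·1}·(+1)^1·(+1)^0 = +1.
v=∞: 64090 > 0 and -24882 < 0  ⇒  (a,b)_∞ = +1.
v=11: a=11^-2·(≡4), b=11^3·(≡3) mod 11; (4|11)=+1, (3|11)=+1; (−1)^{-2·3·5}·(+1)^3·(+1)^-2 = +1.
v=2: v_2(a)=-1, v_2(b)=-1; units ≡ 5, 7 (mod 8); ε·ε+αω+βω = 0·1+-1·0+-1·1 ≡ 1  ⇒  (a,b)_2 = -1.
v=5: a=5^1·(≡3), b=5^-2·(≡3) mod 5; (3|5)=-1, (3|5)=-1; (−1)^{1·-2·2}·(-1)^-2·(-1)^1 = -1.
v=13: a=13^3·(≡1), b=13^1·(≡9) mod 13; (1|13)=+1, (9|13)=+1; (−1)^{3·1·6}·(+1)^1·(+1)^3 = +1.
v=17: a=17^1·(≡9), b=17^-2·(≡3) mod 17; (9|17)=+1, (3|17)=-1; (−1)^{1·-2·8}·(+1)^-2·(-1)^1 = -1.
v=29: a=29^1·(≡13), b=29^3·(≡11) mod 29; (13|29)=+1, (11|29)=-1; (−1)^{1·3·14}·(+1)^3·(-1)^1 = -1.
Ram(64090, -24882) = {2, 5, 17, 29}; no ℚ_2-point on the conic.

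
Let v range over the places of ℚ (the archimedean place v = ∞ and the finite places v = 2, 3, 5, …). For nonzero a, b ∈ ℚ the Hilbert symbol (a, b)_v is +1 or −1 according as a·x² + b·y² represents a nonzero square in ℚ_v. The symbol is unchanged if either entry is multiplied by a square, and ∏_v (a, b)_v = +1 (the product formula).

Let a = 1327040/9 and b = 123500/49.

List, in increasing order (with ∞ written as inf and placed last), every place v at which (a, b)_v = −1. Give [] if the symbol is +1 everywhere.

[2, 29]

(a, b) ≡ (20735, 1235) mod (ℚ^×)²; places V = {2, 3, 5, 7, 11, 13, 19, 29, ∞}.
(a,b)_∞: sgn(20735)=+, sgn(1235)=+, so +1.
(a,b)_13: α=1, u≡12; β=1, v≡1 (mod 13); (12|13)=+1, (1|13)=+1; sign (−1)^0·+1^1·+1^1 = +1.
(a,b)_7: α=0, u≡4; β=-2, v≡6 (mod 7); (4|7)=+1, (6|7)=-1; sign (−1)^0·+1^-2·-1^0 = +1.
(a,b)_11: α=1, u≡4; β=0, v≡5 (mod 11); (4|11)=+1, (5|11)=+1; sign (−1)^0·+1^0·+1^1 = +1.
(a,b)_2: α=6, β=2; u≡7, v≡3 (mod 8); ε(u)ε(v)=1·1, αω(v)=6·1, βω(u)=2·0; sum ≡ 1  ⇒  -1.
(a,b)_3: α=-2, u≡2; β=0, v≡2 (mod 3); (2|3)=-1, (2|3)=-1; sign (−1)^0·-1^0·-1^-2 = +1.
(a,b)_5: α=1, u≡2; β=3, v≡2 (mod 5); (2|5)=-1, (2|5)=-1; sign (−1)^0·-1^3·-1^1 = +1.
(a,b)_29: α=1, u≡3; β=0, v≡27 (mod 29); (3|29)=-1, (27|29)=-1; sign (−1)^0·-1^0·-1^1 = -1.
(a,b)_19: α=0, u≡11; β=1, v≡14 (mod 19); (11|19)=+1, (14|19)=-1; sign (−1)^0·+1^1·-1^0 = +1.
(20735, 1235 / ℚ) ramifies at {2, 29}: a division algebra.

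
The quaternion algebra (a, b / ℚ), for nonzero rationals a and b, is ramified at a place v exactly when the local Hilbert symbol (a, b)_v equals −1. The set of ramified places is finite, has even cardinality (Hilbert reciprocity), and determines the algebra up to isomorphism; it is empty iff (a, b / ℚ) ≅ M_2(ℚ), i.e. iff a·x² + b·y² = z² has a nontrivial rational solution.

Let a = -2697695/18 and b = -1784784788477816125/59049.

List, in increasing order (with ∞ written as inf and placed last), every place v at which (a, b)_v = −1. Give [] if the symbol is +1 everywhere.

(a, b) ≡ (-910, -5005) mod (ℚ^×)²; places V = {2, 3, 5, 7, 11, 13, ∞}.
(a,b)_11: α=2, u≡5; β=5, v≡8 (mod 11); (5|11)=+1, (8|11)=-1; sign (−1)^0·+1^5·-1^2 = +1.
(a,b)_5: α=1, u≡2; β=3, v≡4 (mod 5); (2|5)=-1, (4|5)=+1; sign (−1)^0·-1^3·+1^1 = -1.
(a,b)_2: α=-1, β=0; u≡1, v≡3 (mod 8); ε(u)ε(v)=0·1, αω(v)=-1·1, βω(u)=0·0; sum ≡ 1  ⇒  -1.
(a,b)_3: α=-2, u≡2; β=-10, v≡2 (mod 3); (2|3)=-1, (2|3)=-1; sign (−1)^0·-1^-10·-1^-2 = +1.
(a,b)_∞: sgn(-910)=−, sgn(-5005)=−, so -1.
(a,b)_7: α=3, u≡6; β=9, v≡3 (mod 7); (6|7)=-1, (3|7)=-1; sign (−1)^1·-1^9·-1^3 = -1.
(a,b)_13: α=1, u≡6; β=3, v≡11 (mod 13); (6|13)=-1, (11|13)=-1; sign (−1)^0·-1^3·-1^1 = +1.
|Ram(-910, -5005)| = 4, even; anisotropic at {2, 5, 7, ∞}.

[2, 5, 7, inf]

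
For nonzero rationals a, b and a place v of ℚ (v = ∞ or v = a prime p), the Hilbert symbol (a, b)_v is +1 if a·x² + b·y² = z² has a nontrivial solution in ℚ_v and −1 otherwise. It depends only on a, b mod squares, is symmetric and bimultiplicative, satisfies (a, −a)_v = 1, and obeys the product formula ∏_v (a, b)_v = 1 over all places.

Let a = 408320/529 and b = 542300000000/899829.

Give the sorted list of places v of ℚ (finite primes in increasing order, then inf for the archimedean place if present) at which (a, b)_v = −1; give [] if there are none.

[2, 3, 5, 7, 11, 17]

Mod squares: a ≡ 1595, b ≡ 113883. Check v ∈ {∞, 2, 3, 5, 7, 11, 17, 23, 29}.
v=11: a=11^1·(≡6), b=11^1·(≡6) mod 11; (6|11)=-1, (6|11)=-1; (−1)^{1·1·5}·(-1)^1·(-1)^1 = -1.
v=23: a=23^-2·(≡1), b=23^-2·(≡10) mod 23; (1|23)=+1, (10|23)=-1; (−1)^{-2·-2·11}·(+1)^-2·(-1)^-2 = +1.
v=3: a=3^0·(≡2), b=3^-5·(≡2) mod 3; (2|3)=-1, (2|3)=-1; (−1)^{0·-5·1}·(-1)^-5·(-1)^0 = -1.
v=17: a=17^0·(≡7), b=17^1·(≡2) mod 17; (7|17)=-1, (2|17)=+1; (−1)^{0·1·8}·(-1)^1·(+1)^0 = -1.
v=29: a=29^1·(≡27), b=29^1·(≡14) mod 29; (27|29)=-1, (14|29)=-1; (−1)^{1·1·14}·(-1)^1·(-1)^1 = +1.
v=2: v_2(a)=8, v_2(b)=8; units ≡ 3, 3 (mod 8); ε·ε+αω+βω = 1·1+8·1+8·1 ≡ 1  ⇒  (a,b)_2 = -1.
v=7: a=7^0·(≡6), b=7^-1·(≡4) mod 7; (6|7)=-1, (4|7)=+1; (−1)^{0·-1·3}·(-1)^-1·(+1)^0 = -1.
v=5: a=5^1·(≡1), b=5^8·(≡2) mod 5; (1|5)=+1, (2|5)=-1; (−1)^{1·8·2}·(+1)^8·(-1)^1 = -1.
v=∞: 1595 > 0 and 113883 > 0  ⇒  (a,b)_∞ = +1.
|Ram(1595, 113883)| = 6, even; anisotropic at {2, 3, 5, 7, 11, 17}.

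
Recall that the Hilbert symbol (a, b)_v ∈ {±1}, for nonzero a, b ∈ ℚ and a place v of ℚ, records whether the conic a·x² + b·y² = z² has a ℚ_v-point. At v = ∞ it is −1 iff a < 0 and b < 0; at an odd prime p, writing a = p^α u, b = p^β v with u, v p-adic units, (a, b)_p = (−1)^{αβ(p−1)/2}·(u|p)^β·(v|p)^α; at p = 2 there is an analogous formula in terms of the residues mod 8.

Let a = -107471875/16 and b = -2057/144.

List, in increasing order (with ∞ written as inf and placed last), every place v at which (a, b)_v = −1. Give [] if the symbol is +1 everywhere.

[5, inf]

(a, b) ≡ (-595, -17) mod (ℚ^×)²; places V = {2, 3, 5, 7, 11, 17, ∞}.
(a,b)_∞: sgn(-595)=−, sgn(-17)=−, so -1.
(a,b)_2: α=-4, β=-4; u≡5, v≡7 (mod 8); ε(u)ε(v)=0·1, αω(v)=-4·0, βω(u)=-4·1; sum ≡ 0  ⇒  +1.
(a,b)_7: α=1, u≡5; β=0, v≡2 (mod 7); (5|7)=-1, (2|7)=+1; sign (−1)^0·-1^0·+1^1 = +1.
(a,b)_17: α=3, u≡13; β=1, v≡4 (mod 17); (13|17)=+1, (4|17)=+1; sign (−1)^0·+1^1·+1^3 = +1.
(a,b)_11: α=0, u≡10; β=2, v≡5 (mod 11); (10|11)=-1, (5|11)=+1; sign (−1)^0·-1^2·+1^0 = +1.
(a,b)_3: α=0, u≡2; β=-2, v≡1 (mod 3); (2|3)=-1, (1|3)=+1; sign (−1)^0·-1^-2·+1^0 = +1.
(a,b)_5: α=5, u≡4; β=0, v≡2 (mod 5); (4|5)=+1, (2|5)=-1; sign (−1)^0·+1^0·-1^5 = -1.
|Ram(-595, -17)| = 2, even; anisotropic at {5, ∞}.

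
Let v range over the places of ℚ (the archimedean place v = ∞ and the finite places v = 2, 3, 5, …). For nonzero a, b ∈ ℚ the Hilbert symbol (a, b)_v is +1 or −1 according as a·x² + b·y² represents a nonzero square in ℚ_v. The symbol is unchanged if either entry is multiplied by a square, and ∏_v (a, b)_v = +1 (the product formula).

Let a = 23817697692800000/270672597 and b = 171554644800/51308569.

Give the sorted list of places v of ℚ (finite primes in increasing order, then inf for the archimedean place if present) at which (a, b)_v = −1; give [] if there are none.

[5, 11, 13, 23]

Mod squares: a ≡ 65, b ≡ 253. Check v ∈ {∞, 2, 3, 5, 7, 11, 13, 19, 23, 29, 31}.
v=29: a=29^0·(≡4), b=29^-2·(≡17) mod 29; (4|29)=+1, (17|29)=-1; (−1)^{0·-2·14}·(+1)^-2·(-1)^0 = +1.
v=31: a=31^2·(≡26), b=31^2·(≡19) mod 31; (26|31)=-1, (19|31)=+1; (−1)^{2·2·15}·(-1)^2·(+1)^2 = +1.
v=2: v_2(a)=10, v_2(b)=6; units ≡ 1, 5 (mod 8); ε·ε+αω+βω = 0·0+10·1+6·0 ≡ 0  ⇒  (a,b)_2 = +1.
v=13: a=13^-5·(≡2), b=13^-2·(≡7) mod 13; (2|13)=-1, (7|13)=-1; (−1)^{-5·-2·6}·(-1)^-2·(-1)^-5 = -1.
v=3: a=3^-6·(≡2), b=3^2·(≡1) mod 3; (2|3)=-1, (1|3)=+1; (−1)^{-6·2·1}·(-1)^2·(+1)^-6 = +1.
v=∞: 65 > 0 and 253 > 0  ⇒  (a,b)_∞ = +1.
v=19: a=19^0·(≡12), b=19^-2·(≡16) mod 19; (12|19)=-1, (16|19)=+1; (−1)^{0·-2·9}·(-1)^-2·(+1)^0 = +1.
v=11: a=11^4·(≡6), b=11^1·(≡5) mod 11; (6|11)=-1, (5|11)=+1; (−1)^{4·1·5}·(-1)^1·(+1)^4 = -1.
v=23: a=23^2·(≡15), b=23^1·(≡22) mod 23; (15|23)=-1, (22|23)=-1; (−1)^{2·1·11}·(-1)^1·(-1)^2 = -1.
v=5: a=5^5·(≡3), b=5^2·(≡3) mod 5; (3|5)=-1, (3|5)=-1; (−1)^{5·2·2}·(-1)^2·(-1)^5 = -1.
v=7: a=7^0·(≡4), b=7^2·(≡4) mod 7; (4|7)=+1, (4|7)=+1; (−1)^{0·2·3}·(+1)^2·(+1)^0 = +1.
Ram(65, 253) = {5, 11, 13, 23}; no ℚ_5-point on the conic.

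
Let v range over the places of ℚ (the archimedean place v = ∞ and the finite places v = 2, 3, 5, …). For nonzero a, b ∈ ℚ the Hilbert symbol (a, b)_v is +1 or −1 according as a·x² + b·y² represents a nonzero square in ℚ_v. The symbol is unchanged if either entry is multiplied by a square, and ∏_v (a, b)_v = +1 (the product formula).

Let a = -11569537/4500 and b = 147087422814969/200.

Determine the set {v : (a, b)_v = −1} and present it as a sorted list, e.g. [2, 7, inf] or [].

[2, 5, 7, 43]

Mod squares: a ≡ -4085, b ≡ 3458. Check v ∈ {∞, 2, 3, 5, 7, 13, 17, 19, 43}.
v=13: a=13^0·(≡4), b=13^1·(≡11) mod 13; (4|13)=+1, (11|13)=-1; (−1)^{0·1·6}·(+1)^1·(-1)^0 = +1.
v=17: a=17^2·(≡3), b=17^2·(≡3) mod 17; (3|17)=-1, (3|17)=-1; (−1)^{2·2·8}·(-1)^2·(-1)^2 = +1.
v=19: a=19^1·(≡10), b=19^3·(≡11) mod 19; (10|19)=-1, (11|19)=+1; (−1)^{1·3·9}·(-1)^3·(+1)^1 = +1.
v=2: v_2(a)=-2, v_2(b)=-3; units ≡ 3, 1 (mod 8); ε·ε+αω+βω = 1·0+-2·0+-3·1 ≡ 1  ⇒  (a,b)_2 = -1.
v=43: a=43^1·(≡12), b=43^2·(≡22) mod 43; (12|43)=-1, (22|43)=-1; (−1)^{1·2·21}·(-1)^2·(-1)^1 = -1.
v=5: a=5^-3·(≡3), b=5^-2·(≡3) mod 5; (3|5)=-1, (3|5)=-1; (−1)^{-3·-2·2}·(-1)^-2·(-1)^-3 = -1.
v=∞: -4085 < 0 and 3458 > 0  ⇒  (a,b)_∞ = +1.
v=3: a=3^-2·(≡1), b=3^2·(≡2) mod 3; (1|3)=+1, (2|3)=-1; (−1)^{-2·2·1}·(+1)^2·(-1)^-2 = +1.
v=7: a=7^2·(≡3), b=7^3·(≡1) mod 7; (3|7)=-1, (1|7)=+1; (−1)^{2·3·3}·(-1)^3·(+1)^2 = -1.
|Ram(-4085, 3458)| = 4, even; anisotropic at {2, 5, 7, 43}.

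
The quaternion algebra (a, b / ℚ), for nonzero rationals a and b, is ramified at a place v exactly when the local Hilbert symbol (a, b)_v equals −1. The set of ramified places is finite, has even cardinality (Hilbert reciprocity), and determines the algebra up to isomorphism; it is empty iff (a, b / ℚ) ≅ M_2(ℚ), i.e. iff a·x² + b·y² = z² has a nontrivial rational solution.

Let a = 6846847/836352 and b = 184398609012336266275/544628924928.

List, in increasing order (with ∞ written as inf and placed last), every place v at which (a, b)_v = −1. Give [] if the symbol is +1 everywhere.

Mod squares: a ≡ 21, b ≡ 21318. Check v ∈ {∞, 2, 3, 5, 7, 11, 13, 17, 19, 23, 43}.
v=23: a=23^2·(≡21), b=23^4·(≡19) mod 23; (21|23)=-1, (19|23)=-1; (−1)^{2·4·11}·(-1)^4·(-1)^2 = +1.
v=17: a=17^0·(≡4), b=17^-3·(≡9) mod 17; (4|17)=+1, (9|17)=+1; (−1)^{0·-3·8}·(+1)^-3·(+1)^0 = +1.
v=11: a=11^-2·(≡10), b=11^-1·(≡8) mod 11; (10|11)=-1, (8|11)=-1; (−1)^{-2·-1·5}·(-1)^-1·(-1)^-2 = -1.
v=19: a=19^0·(≡14), b=19^1·(≡7) mod 19; (14|19)=-1, (7|19)=+1; (−1)^{0·1·9}·(-1)^1·(+1)^0 = -1.
v=3: a=3^-3·(≡1), b=3^-9·(≡2) mod 3; (1|3)=+1, (2|3)=-1; (−1)^{-3·-9·1}·(+1)^-9·(-1)^-3 = +1.
v=43: a=43^2·(≡24), b=43^4·(≡5) mod 43; (24|43)=+1, (5|43)=-1; (−1)^{2·4·21}·(+1)^4·(-1)^2 = +1.
v=∞: 21 > 0 and 21318 > 0  ⇒  (a,b)_∞ = +1.
v=7: a=7^1·(≡3), b=7^4·(≡3) mod 7; (3|7)=-1, (3|7)=-1; (−1)^{1·4·3}·(-1)^4·(-1)^1 = -1.
v=2: v_2(a)=-8, v_2(b)=-9; units ≡ 5, 3 (mod 8); ε·ε+αω+βω = 0·1+-8·1+-9·1 ≡ 1  ⇒  (a,b)_2 = -1.
v=5: a=5^0·(≡1), b=5^2·(≡2) mod 5; (1|5)=+1, (2|5)=-1; (−1)^{0·2·2}·(+1)^2·(-1)^0 = +1.
v=13: a=13^0·(≡2), b=13^2·(≡5) mod 13; (2|13)=-1, (5|13)=-1; (−1)^{0·2·6}·(-1)^2·(-1)^0 = +1.
Ram(21, 21318) = {2, 7, 11, 19}; no ℚ_2-point on the conic.

[2, 7, 11, 19]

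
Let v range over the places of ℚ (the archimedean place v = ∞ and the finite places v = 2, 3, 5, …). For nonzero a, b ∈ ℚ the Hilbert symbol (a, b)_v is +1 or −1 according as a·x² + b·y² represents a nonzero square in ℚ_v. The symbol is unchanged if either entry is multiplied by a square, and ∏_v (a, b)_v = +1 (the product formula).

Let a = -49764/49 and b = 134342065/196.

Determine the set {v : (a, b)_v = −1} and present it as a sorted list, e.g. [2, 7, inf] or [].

(a, b) ≡ (-12441, 1110265) mod (ℚ^×)²; places V = {2, 3, 5, 7, 11, 13, 19, 29, 31, ∞}.
(a,b)_5: α=0, u≡4; β=1, v≡3 (mod 5); (4|5)=+1, (3|5)=-1; sign (−1)^0·+1^1·-1^0 = +1.
(a,b)_19: α=0, u≡17; β=1, v≡18 (mod 19); (17|19)=+1, (18|19)=-1; sign (−1)^0·+1^1·-1^0 = +1.
(a,b)_29: α=1, u≡7; β=1, v≡13 (mod 29); (7|29)=+1, (13|29)=+1; sign (−1)^0·+1^1·+1^1 = +1.
(a,b)_11: α=1, u≡6; β=2, v≡10 (mod 11); (6|11)=-1, (10|11)=-1; sign (−1)^0·-1^2·-1^1 = -1.
(a,b)_31: α=0, u≡15; β=1, v≡28 (mod 31); (15|31)=-1, (28|31)=+1; sign (−1)^0·-1^1·+1^0 = -1.
(a,b)_3: α=1, u≡2; β=0, v≡1 (mod 3); (2|3)=-1, (1|3)=+1; sign (−1)^0·-1^0·+1^1 = +1.
(a,b)_2: α=2, β=-2; u≡7, v≡1 (mod 8); ε(u)ε(v)=1·0, αω(v)=2·0, βω(u)=-2·0; sum ≡ 0  ⇒  +1.
(a,b)_7: α=-2, u≡6; β=-2, v≡1 (mod 7); (6|7)=-1, (1|7)=+1; sign (−1)^0·-1^-2·+1^-2 = +1.
(a,b)_13: α=1, u≡2; β=1, v≡6 (mod 13); (2|13)=-1, (6|13)=-1; sign (−1)^0·-1^1·-1^1 = +1.
(a,b)_∞: sgn(-12441)=−, sgn(1110265)=+, so +1.
(-12441, 1110265 / ℚ) ramifies at {11, 31}: a division algebra.

[11, 31]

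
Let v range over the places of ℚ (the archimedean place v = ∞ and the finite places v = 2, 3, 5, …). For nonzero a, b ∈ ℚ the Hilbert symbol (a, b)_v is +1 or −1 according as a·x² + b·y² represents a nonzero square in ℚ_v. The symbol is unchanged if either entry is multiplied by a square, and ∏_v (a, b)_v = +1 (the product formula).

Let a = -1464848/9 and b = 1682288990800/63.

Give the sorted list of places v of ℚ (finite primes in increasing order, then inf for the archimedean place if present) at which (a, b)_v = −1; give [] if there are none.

[2, 23, 29, 31]

Mod squares: a ≡ -91553, b ≡ 144739. Check v ∈ {∞, 2, 3, 5, 7, 11, 23, 29, 31, 41}.
v=5: a=5^0·(≡3), b=5^2·(≡4) mod 5; (3|5)=-1, (4|5)=+1; (−1)^{0·2·2}·(-1)^2·(+1)^0 = +1.
v=2: v_2(a)=4, v_2(b)=4; units ≡ 7, 3 (mod 8); ε·ε+αω+βω = 1·1+4·1+4·0 ≡ 1  ⇒  (a,b)_2 = -1.
v=41: a=41^1·(≡30), b=41^2·(≡23) mod 41; (30|41)=-1, (23|41)=+1; (−1)^{1·2·20}·(-1)^2·(+1)^1 = +1.
v=7: a=7^1·(≡4), b=7^-1·(≡6) mod 7; (4|7)=+1, (6|7)=-1; (−1)^{1·-1·3}·(+1)^-1·(-1)^1 = +1.
v=∞: -91553 < 0 and 144739 > 0  ⇒  (a,b)_∞ = +1.
v=23: a=23^0·(≡5), b=23^1·(≡10) mod 23; (5|23)=-1, (10|23)=-1; (−1)^{0·1·11}·(-1)^1·(-1)^0 = -1.
v=11: a=11^1·(≡1), b=11^2·(≡3) mod 11; (1|11)=+1, (3|11)=+1; (−1)^{1·2·5}·(+1)^2·(+1)^1 = +1.
v=3: a=3^-2·(≡1), b=3^-2·(≡1) mod 3; (1|3)=+1, (1|3)=+1; (−1)^{-2·-2·1}·(+1)^-2·(+1)^-2 = +1.
v=31: a=31^0·(≡27), b=31^1·(≡16) mod 31; (27|31)=-1, (16|31)=+1; (−1)^{0·1·15}·(-1)^1·(+1)^0 = -1.
v=29: a=29^1·(≡20), b=29^1·(≡15) mod 29; (20|29)=+1, (15|29)=-1; (−1)^{1·1·14}·(+1)^1·(-1)^1 = -1.
(-91553, 144739 / ℚ) ramifies at {2, 23, 29, 31}: a division algebra.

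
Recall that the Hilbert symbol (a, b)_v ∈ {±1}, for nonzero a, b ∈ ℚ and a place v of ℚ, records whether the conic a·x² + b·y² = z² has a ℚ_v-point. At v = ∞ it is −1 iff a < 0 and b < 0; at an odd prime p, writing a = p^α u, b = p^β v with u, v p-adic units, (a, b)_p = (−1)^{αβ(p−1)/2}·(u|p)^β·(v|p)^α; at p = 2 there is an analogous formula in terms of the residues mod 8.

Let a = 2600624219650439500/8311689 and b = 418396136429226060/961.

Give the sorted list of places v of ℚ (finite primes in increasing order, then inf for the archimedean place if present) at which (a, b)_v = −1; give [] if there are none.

[2, 5, 19, 29, 37, 43]

(a, b) ≡ (191995, 206010635) mod (ℚ^×)²; places V = {2, 3, 5, 7, 19, 29, 31, 37, 43, 47, ∞}.
(a,b)_19: α=1, u≡16; β=1, v≡4 (mod 19); (16|19)=+1, (4|19)=+1; sign (−1)^1·+1^1·+1^1 = -1.
(a,b)_2: α=2, β=2; u≡3, v≡3 (mod 8); ε(u)ε(v)=1·1, αω(v)=2·1, βω(u)=2·1; sum ≡ 1  ⇒  -1.
(a,b)_7: α=6, u≡6; β=2, v≡3 (mod 7); (6|7)=-1, (3|7)=-1; sign (−1)^0·-1^2·-1^6 = +1.
(a,b)_43: α=1, u≡31; β=1, v≡41 (mod 43); (31|43)=+1, (41|43)=+1; sign (−1)^1·+1^1·+1^1 = -1.
(a,b)_37: α=2, u≡23; β=3, v≡33 (mod 37); (23|37)=-1, (33|37)=+1; sign (−1)^0·-1^3·+1^2 = -1.
(a,b)_31: α=-4, u≡13; β=-2, v≡22 (mod 31); (13|31)=-1, (22|31)=-1; sign (−1)^0·-1^-2·-1^-4 = +1.
(a,b)_47: α=1, u≡46; β=1, v≡12 (mod 47); (46|47)=-1, (12|47)=+1; sign (−1)^1·-1^1·+1^1 = +1.
(a,b)_∞: sgn(191995)=+, sgn(206010635)=+, so +1.
(a,b)_3: α=-2, u≡1; β=2, v≡2 (mod 3); (1|3)=+1, (2|3)=-1; sign (−1)^0·+1^2·-1^-2 = +1.
(a,b)_29: α=2, u≡11; β=3, v≡28 (mod 29); (11|29)=-1, (28|29)=+1; sign (−1)^0·-1^3·+1^2 = -1.
(a,b)_5: α=3, u≡4; β=1, v≡2 (mod 5); (4|5)=+1, (2|5)=-1; sign (−1)^0·+1^1·-1^3 = -1.
|Ram(191995, 206010635)| = 6, even; anisotropic at {2, 5, 19, 29, 37, 43}.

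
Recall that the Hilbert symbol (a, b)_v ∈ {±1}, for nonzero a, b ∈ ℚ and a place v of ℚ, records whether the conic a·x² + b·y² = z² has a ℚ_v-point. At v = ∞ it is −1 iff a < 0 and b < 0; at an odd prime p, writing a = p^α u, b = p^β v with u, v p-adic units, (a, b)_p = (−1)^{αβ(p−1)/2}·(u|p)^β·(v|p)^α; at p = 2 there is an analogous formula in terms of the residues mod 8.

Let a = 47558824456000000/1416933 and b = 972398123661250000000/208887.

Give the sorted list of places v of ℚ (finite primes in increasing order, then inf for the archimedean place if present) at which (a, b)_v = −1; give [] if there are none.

[2, 3, 11, 13, 17, 29]

(a, b) ≡ (269178, 36366) mod (ℚ^×)²; places V = {2, 3, 5, 7, 11, 13, 17, 19, 29, ∞}.
(a,b)_∞: sgn(269178)=+, sgn(36366)=+, so +1.
(a,b)_2: α=9, β=7; u≡5, v≡7 (mod 8); ε(u)ε(v)=0·1, αω(v)=9·0, βω(u)=7·1; sum ≡ 1  ⇒  -1.
(a,b)_3: α=-5, u≡2; β=-1, v≡2 (mod 3); (2|3)=-1, (2|3)=-1; sign (−1)^1·-1^-1·-1^-5 = -1.
(a,b)_13: α=1, u≡10; β=4, v≡6 (mod 13); (10|13)=+1, (6|13)=-1; sign (−1)^0·+1^4·-1^1 = -1.
(a,b)_17: α=-1, u≡12; β=0, v≡11 (mod 17); (12|17)=-1, (11|17)=-1; sign (−1)^0·-1^0·-1^-1 = -1.
(a,b)_19: α=4, u≡16; β=5, v≡2 (mod 19); (16|19)=+1, (2|19)=-1; sign (−1)^0·+1^5·-1^4 = +1.
(a,b)_11: α=2, u≡8; β=1, v≡8 (mod 11); (8|11)=-1, (8|11)=-1; sign (−1)^0·-1^1·-1^2 = -1.
(a,b)_29: α=1, u≡10; β=-1, v≡24 (mod 29); (10|29)=-1, (24|29)=+1; sign (−1)^0·-1^-1·+1^1 = -1.
(a,b)_5: α=6, u≡3; β=10, v≡1 (mod 5); (3|5)=-1, (1|5)=+1; sign (−1)^0·-1^10·+1^6 = +1.
(a,b)_7: α=-3, u≡3; β=-4, v≡2 (mod 7); (3|7)=-1, (2|7)=+1; sign (−1)^0·-1^-4·+1^-3 = +1.
Ram(269178, 36366) = {2, 3, 11, 13, 17, 29}; no ℚ_2-point on the conic.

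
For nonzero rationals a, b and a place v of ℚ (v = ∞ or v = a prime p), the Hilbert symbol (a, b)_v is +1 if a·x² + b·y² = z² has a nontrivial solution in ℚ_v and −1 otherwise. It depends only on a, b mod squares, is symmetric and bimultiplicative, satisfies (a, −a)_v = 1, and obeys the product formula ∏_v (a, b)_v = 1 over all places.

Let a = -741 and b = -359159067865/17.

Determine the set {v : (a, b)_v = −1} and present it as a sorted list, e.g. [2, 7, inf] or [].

[2, 13, 17, 19, 41, inf]

Mod squares: a ≡ -741, b ≡ -45305. Check v ∈ {∞, 2, 3, 5, 13, 17, 19, 41, 47}.
v=13: a=13^1·(≡8), b=13^3·(≡12) mod 13; (8|13)=-1, (12|13)=+1; (−1)^{1·3·6}·(-1)^3·(+1)^1 = -1.
v=3: a=3^1·(≡2), b=3^0·(≡1) mod 3; (2|3)=-1, (1|3)=+1; (−1)^{1·0·1}·(-1)^0·(+1)^1 = +1.
v=19: a=19^1·(≡18), b=19^2·(≡13) mod 19; (18|19)=-1, (13|19)=-1; (−1)^{1·2·9}·(-1)^2·(-1)^1 = -1.
v=17: a=17^0·(≡7), b=17^-1·(≡16) mod 17; (7|17)=-1, (16|17)=+1; (−1)^{0·-1·8}·(-1)^-1·(+1)^0 = -1.
v=47: a=47^0·(≡11), b=47^2·(≡8) mod 47; (11|47)=-1, (8|47)=+1; (−1)^{0·2·23}·(-1)^2·(+1)^0 = +1.
v=5: a=5^0·(≡4), b=5^1·(≡1) mod 5; (4|5)=+1, (1|5)=+1; (−1)^{0·1·2}·(+1)^1·(+1)^0 = +1.
v=∞: -741 < 0 and -45305 < 0  ⇒  (a,b)_∞ = -1.
v=41: a=41^0·(≡38), b=41^1·(≡36) mod 41; (38|41)=-1, (36|41)=+1; (−1)^{0·1·20}·(-1)^1·(+1)^0 = -1.
v=2: v_2(a)=0, v_2(b)=0; units ≡ 3, 7 (mod 8); ε·ε+αω+βω = 1·1+0·0+0·1 ≡ 1  ⇒  (a,b)_2 = -1.
(-741, -45305 / ℚ) ramifies at {2, 13, 17, 19, 41, ∞}: a division algebra.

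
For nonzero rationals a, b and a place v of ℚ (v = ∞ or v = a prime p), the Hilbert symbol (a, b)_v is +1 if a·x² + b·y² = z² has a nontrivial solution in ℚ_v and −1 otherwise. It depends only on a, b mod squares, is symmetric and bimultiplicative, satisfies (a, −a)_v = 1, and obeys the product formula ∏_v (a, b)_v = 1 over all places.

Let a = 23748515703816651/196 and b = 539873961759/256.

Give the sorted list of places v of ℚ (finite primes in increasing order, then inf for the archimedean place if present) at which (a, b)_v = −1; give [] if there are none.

Mod squares: a ≡ 1419, b ≡ 31. Check v ∈ {∞, 2, 3, 7, 11, 31, 43}.
v=7: a=7^-2·(≡5), b=7^0·(≡5) mod 7; (5|7)=-1, (5|7)=-1; (−1)^{-2·0·3}·(-1)^0·(-1)^-2 = +1.
v=43: a=43^3·(≡34), b=43^2·(≡31) mod 43; (34|43)=-1, (31|43)=+1; (−1)^{3·2·21}·(-1)^2·(+1)^3 = +1.
v=∞: 1419 > 0 and 31 > 0  ⇒  (a,b)_∞ = +1.
v=3: a=3^5·(≡2), b=3^4·(≡1) mod 3; (2|3)=-1, (1|3)=+1; (−1)^{5·4·1}·(-1)^4·(+1)^5 = +1.
v=2: v_2(a)=-2, v_2(b)=-8; units ≡ 3, 7 (mod 8); ε·ε+αω+βω = 1·1+-2·0+-8·1 ≡ 1  ⇒  (a,b)_2 = -1.
v=11: a=11^3·(≡8), b=11^2·(≡4) mod 11; (8|11)=-1, (4|11)=+1; (−1)^{3·2·5}·(-1)^2·(+1)^3 = +1.
v=31: a=31^4·(≡23), b=31^3·(≡28) mod 31; (23|31)=-1, (28|31)=+1; (−1)^{4·3·15}·(-1)^3·(+1)^4 = -1.
(1419, 31 / ℚ) ramifies at {2, 31}: a division algebra.

[2, 31]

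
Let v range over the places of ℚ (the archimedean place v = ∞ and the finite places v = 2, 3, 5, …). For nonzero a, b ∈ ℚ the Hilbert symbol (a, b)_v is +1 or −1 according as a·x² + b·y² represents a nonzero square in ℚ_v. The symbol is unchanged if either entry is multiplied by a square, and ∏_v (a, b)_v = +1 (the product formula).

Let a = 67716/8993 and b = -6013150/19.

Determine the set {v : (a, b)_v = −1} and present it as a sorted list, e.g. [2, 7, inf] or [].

(a, b) ≡ (3553, -5434) mod (ℚ^×)²; places V = {2, 3, 5, 11, 13, 17, 19, 23, 29, ∞}.
(a,b)_2: α=2, β=1; u≡1, v≡3 (mod 8); ε(u)ε(v)=0·1, αω(v)=2·1, βω(u)=1·0; sum ≡ 0  ⇒  +1.
(a,b)_11: α=1, u≡3; β=1, v≡9 (mod 11); (3|11)=+1, (9|11)=+1; sign (−1)^1·+1^1·+1^1 = -1.
(a,b)_5: α=0, u≡2; β=2, v≡1 (mod 5); (2|5)=-1, (1|5)=+1; sign (−1)^0·-1^2·+1^0 = +1.
(a,b)_19: α=1, u≡5; β=-1, v≡8 (mod 19); (5|19)=+1, (8|19)=-1; sign (−1)^1·+1^-1·-1^1 = +1.
(a,b)_3: α=4, u≡1; β=0, v≡2 (mod 3); (1|3)=+1, (2|3)=-1; sign (−1)^0·+1^0·-1^4 = +1.
(a,b)_∞: sgn(3553)=+, sgn(-5434)=−, so +1.
(a,b)_17: α=-1, u≡11; β=0, v≡11 (mod 17); (11|17)=-1, (11|17)=-1; sign (−1)^0·-1^0·-1^-1 = -1.
(a,b)_29: α=0, u≡10; β=2, v≡19 (mod 29); (10|29)=-1, (19|29)=-1; sign (−1)^0·-1^2·-1^0 = +1.
(a,b)_23: α=-2, u≡7; β=0, v≡19 (mod 23); (7|23)=-1, (19|23)=-1; sign (−1)^0·-1^0·-1^-2 = +1.
(a,b)_13: α=0, u≡9; β=1, v≡7 (mod 13); (9|13)=+1, (7|13)=-1; sign (−1)^0·+1^1·-1^0 = +1.
|Ram(3553, -5434)| = 2, even; anisotropic at {11, 17}.

[11, 17]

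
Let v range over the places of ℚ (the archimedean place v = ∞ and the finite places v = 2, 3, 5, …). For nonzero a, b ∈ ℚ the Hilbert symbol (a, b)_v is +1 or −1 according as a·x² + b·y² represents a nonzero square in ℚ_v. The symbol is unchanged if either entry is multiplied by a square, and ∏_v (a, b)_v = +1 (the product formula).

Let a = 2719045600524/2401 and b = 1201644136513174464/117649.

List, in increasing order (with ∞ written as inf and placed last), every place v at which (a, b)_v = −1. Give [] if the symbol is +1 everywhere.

Mod squares: a ≡ 11, b ≡ 31. Check v ∈ {∞, 2, 3, 7, 11, 31}.
v=11: a=11^3·(≡4), b=11^4·(≡1) mod 11; (4|11)=+1, (1|11)=+1; (−1)^{3·4·5}·(+1)^4·(+1)^3 = +1.
v=31: a=31^2·(≡22), b=31^3·(≡2) mod 31; (22|31)=-1, (2|31)=+1; (−1)^{2·3·15}·(-1)^3·(+1)^2 = -1.
v=7: a=7^-4·(≡1), b=7^-6·(≡5) mod 7; (1|7)=+1, (5|7)=-1; (−1)^{-4·-6·3}·(+1)^-6·(-1)^-4 = +1.
v=2: v_2(a)=2, v_2(b)=6; units ≡ 3, 7 (mod 8); ε·ε+αω+βω = 1·1+2·0+6·1 ≡ 1  ⇒  (a,b)_2 = -1.
v=3: a=3^12·(≡2), b=3^16·(≡1) mod 3; (2|3)=-1, (1|3)=+1; (−1)^{12·16·1}·(-1)^16·(+1)^12 = +1.
v=∞: 11 > 0 and 31 > 0  ⇒  (a,b)_∞ = +1.
(11, 31 / ℚ) ramifies at {2, 31}: a division algebra.

[2, 31]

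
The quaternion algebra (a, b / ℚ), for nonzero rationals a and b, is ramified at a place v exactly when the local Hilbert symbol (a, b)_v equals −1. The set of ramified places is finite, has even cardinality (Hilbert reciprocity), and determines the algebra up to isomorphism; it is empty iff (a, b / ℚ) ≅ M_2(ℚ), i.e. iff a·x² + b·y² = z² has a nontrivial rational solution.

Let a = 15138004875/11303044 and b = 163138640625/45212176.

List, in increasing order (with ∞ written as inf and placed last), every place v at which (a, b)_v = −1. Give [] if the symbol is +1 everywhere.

(a, b) ≡ (252195, 2193) mod (ℚ^×)²; places V = {2, 3, 5, 7, 17, 23, 41, 43, ∞}.
(a,b)_7: α=4, u≡6; β=0, v≡1 (mod 7); (6|7)=-1, (1|7)=+1; sign (−1)^0·-1^0·+1^4 = +1.
(a,b)_43: α=1, u≡16; β=1, v≡37 (mod 43); (16|43)=+1, (37|43)=-1; sign (−1)^1·+1^1·-1^1 = +1.
(a,b)_3: α=1, u≡2; β=3, v≡2 (mod 3); (2|3)=-1, (2|3)=-1; sign (−1)^1·-1^3·-1^1 = -1.
(a,b)_23: α=1, u≡22; β=2, v≡9 (mod 23); (22|23)=-1, (9|23)=+1; sign (−1)^0·-1^2·+1^1 = +1.
(a,b)_17: α=1, u≡5; β=1, v≡12 (mod 17); (5|17)=-1, (12|17)=-1; sign (−1)^0·-1^1·-1^1 = +1.
(a,b)_2: α=-2, β=-4; u≡3, v≡1 (mod 8); ε(u)ε(v)=1·0, αω(v)=-2·0, βω(u)=-4·1; sum ≡ 0  ⇒  +1.
(a,b)_41: α=-4, u≡1; β=-4, v≡25 (mod 41); (1|41)=+1, (25|41)=+1; sign (−1)^0·+1^-4·+1^-4 = +1.
(a,b)_∞: sgn(252195)=+, sgn(2193)=+, so +1.
(a,b)_5: α=3, u≡1; β=6, v≡3 (mod 5); (1|5)=+1, (3|5)=-1; sign (−1)^0·+1^6·-1^3 = -1.
(252195, 2193 / ℚ) ramifies at {3, 5}: a division algebra.

[3, 5]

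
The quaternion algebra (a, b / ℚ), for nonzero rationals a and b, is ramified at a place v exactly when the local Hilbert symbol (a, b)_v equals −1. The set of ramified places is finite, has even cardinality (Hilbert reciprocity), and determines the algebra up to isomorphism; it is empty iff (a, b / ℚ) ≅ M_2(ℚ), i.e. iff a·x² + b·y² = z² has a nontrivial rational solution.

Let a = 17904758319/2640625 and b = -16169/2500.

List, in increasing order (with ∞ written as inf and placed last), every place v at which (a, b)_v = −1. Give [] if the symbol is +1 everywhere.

Mod squares: a ≡ 501239, b ≡ -16169. Check v ∈ {∞, 2, 3, 5, 7, 13, 19, 23, 31, 37}.
v=19: a=19^1·(≡17), b=19^1·(≡9) mod 19; (17|19)=+1, (9|19)=+1; (−1)^{1·1·9}·(+1)^1·(+1)^1 = -1.
v=7: a=7^2·(≡4), b=7^0·(≡1) mod 7; (4|7)=+1, (1|7)=+1; (−1)^{2·0·3}·(+1)^0·(+1)^2 = +1.
v=13: a=13^-2·(≡7), b=13^0·(≡4) mod 13; (7|13)=-1, (4|13)=+1; (−1)^{-2·0·6}·(-1)^0·(+1)^-2 = +1.
v=37: a=37^1·(≡13), b=37^1·(≡25) mod 37; (13|37)=-1, (25|37)=+1; (−1)^{1·1·18}·(-1)^1·(+1)^1 = -1.
v=31: a=31^1·(≡16), b=31^0·(≡27) mod 31; (16|31)=+1, (27|31)=-1; (−1)^{1·0·15}·(+1)^0·(-1)^1 = -1.
v=∞: 501239 > 0 and -16169 < 0  ⇒  (a,b)_∞ = +1.
v=2: v_2(a)=0, v_2(b)=-2; units ≡ 7, 7 (mod 8); ε·ε+αω+βω = 1·1+0·0+-2·0 ≡ 1  ⇒  (a,b)_2 = -1.
v=3: a=3^6·(≡2), b=3^0·(≡1) mod 3; (2|3)=-1, (1|3)=+1; (−1)^{6·0·1}·(-1)^0·(+1)^6 = +1.
v=5: a=5^-6·(≡1), b=5^-4·(≡4) mod 5; (1|5)=+1, (4|5)=+1; (−1)^{-6·-4·2}·(+1)^-4·(+1)^-6 = +1.
v=23: a=23^1·(≡9), b=23^1·(≡15) mod 23; (9|23)=+1, (15|23)=-1; (−1)^{1·1·11}·(+1)^1·(-1)^1 = +1.
|Ram(501239, -16169)| = 4, even; anisotropic at {2, 19, 31, 37}.

[2, 19, 31, 37]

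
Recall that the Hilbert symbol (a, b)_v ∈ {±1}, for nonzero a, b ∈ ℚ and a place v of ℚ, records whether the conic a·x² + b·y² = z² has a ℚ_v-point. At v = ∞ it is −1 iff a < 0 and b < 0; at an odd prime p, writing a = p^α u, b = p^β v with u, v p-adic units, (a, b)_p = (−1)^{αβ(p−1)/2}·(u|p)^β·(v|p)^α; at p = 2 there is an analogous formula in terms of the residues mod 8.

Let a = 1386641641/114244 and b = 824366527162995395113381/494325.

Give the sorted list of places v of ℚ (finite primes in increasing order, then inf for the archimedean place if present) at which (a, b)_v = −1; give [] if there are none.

Mod squares: a ≡ 33649, b ≡ 713713. Check v ∈ {∞, 2, 3, 5, 7, 11, 13, 19, 23, 29, 31}.
v=23: a=23^1·(≡21), b=23^3·(≡4) mod 23; (21|23)=-1, (4|23)=+1; (−1)^{1·3·11}·(-1)^3·(+1)^1 = +1.
v=19: a=19^1·(≡9), b=19^6·(≡7) mod 19; (9|19)=+1, (7|19)=+1; (−1)^{1·6·9}·(+1)^6·(+1)^1 = +1.
v=5: a=5^0·(≡4), b=5^-2·(≡2) mod 5; (4|5)=+1, (2|5)=-1; (−1)^{0·-2·2}·(+1)^-2·(-1)^0 = +1.
v=29: a=29^2·(≡25), b=29^2·(≡1) mod 29; (25|29)=+1, (1|29)=+1; (−1)^{2·2·14}·(+1)^2·(+1)^2 = +1.
v=11: a=11^1·(≡4), b=11^5·(≡4) mod 11; (4|11)=+1, (4|11)=+1; (−1)^{1·5·5}·(+1)^5·(+1)^1 = -1.
v=∞: 33649 > 0 and 713713 > 0  ⇒  (a,b)_∞ = +1.
v=13: a=13^-4·(≡2), b=13^-3·(≡7) mod 13; (2|13)=-1, (7|13)=-1; (−1)^{-4·-3·6}·(-1)^-3·(-1)^-4 = -1.
v=2: v_2(a)=-2, v_2(b)=0; units ≡ 1, 1 (mod 8); ε·ε+αω+βω = 0·0+-2·0+0·0 ≡ 0  ⇒  (a,b)_2 = +1.
v=31: a=31^0·(≡19), b=31^1·(≡17) mod 31; (19|31)=+1, (17|31)=-1; (−1)^{0·1·15}·(+1)^1·(-1)^0 = +1.
v=3: a=3^0·(≡1), b=3^-2·(≡1) mod 3; (1|3)=+1, (1|3)=+1; (−1)^{0·-2·1}·(+1)^-2·(+1)^0 = +1.
v=7: a=7^3·(≡3), b=7^3·(≡1) mod 7; (3|7)=-1, (1|7)=+1; (−1)^{3·3·3}·(-1)^3·(+1)^3 = +1.
Ram(33649, 713713) = {11, 13}; no ℚ_11-point on the conic.

[11, 13]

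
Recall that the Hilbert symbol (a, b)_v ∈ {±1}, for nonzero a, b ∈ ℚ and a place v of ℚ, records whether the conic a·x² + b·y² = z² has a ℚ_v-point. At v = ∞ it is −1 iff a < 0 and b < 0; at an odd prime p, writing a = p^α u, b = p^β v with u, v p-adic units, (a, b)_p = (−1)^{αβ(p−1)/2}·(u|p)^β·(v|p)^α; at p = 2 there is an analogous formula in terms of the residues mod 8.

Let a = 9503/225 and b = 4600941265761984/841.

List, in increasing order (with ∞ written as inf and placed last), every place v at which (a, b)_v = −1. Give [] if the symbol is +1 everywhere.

[2, 43]

(a, b) ≡ (9503, 731) mod (ℚ^×)²; places V = {2, 3, 5, 11, 13, 17, 29, 43, ∞}.
(a,b)_17: α=1, u≡8; β=3, v≡16 (mod 17); (8|17)=+1, (16|17)=+1; sign (−1)^0·+1^3·+1^1 = +1.
(a,b)_43: α=1, u≡35; β=3, v≡15 (mod 43); (35|43)=+1, (15|43)=+1; sign (−1)^1·+1^3·+1^1 = -1.
(a,b)_13: α=1, u≡4; β=2, v≡9 (mod 13); (4|13)=+1, (9|13)=+1; sign (−1)^0·+1^2·+1^1 = +1.
(a,b)_3: α=-2, u≡2; β=2, v≡2 (mod 3); (2|3)=-1, (2|3)=-1; sign (−1)^0·-1^2·-1^-2 = +1.
(a,b)_∞: sgn(9503)=+, sgn(731)=+, so +1.
(a,b)_5: α=-2, u≡2; β=0, v≡4 (mod 5); (2|5)=-1, (4|5)=+1; sign (−1)^0·-1^0·+1^-2 = +1.
(a,b)_29: α=0, u≡22; β=-2, v≡24 (mod 29); (22|29)=+1, (24|29)=+1; sign (−1)^0·+1^-2·+1^0 = +1.
(a,b)_11: α=0, u≡2; β=2, v≡4 (mod 11); (2|11)=-1, (4|11)=+1; sign (−1)^0·-1^2·+1^0 = +1.
(a,b)_2: α=0, β=6; u≡7, v≡3 (mod 8); ε(u)ε(v)=1·1, αω(v)=0·1, βω(u)=6·0; sum ≡ 1  ⇒  -1.
(9503, 731 / ℚ) ramifies at {2, 43}: a division algebra.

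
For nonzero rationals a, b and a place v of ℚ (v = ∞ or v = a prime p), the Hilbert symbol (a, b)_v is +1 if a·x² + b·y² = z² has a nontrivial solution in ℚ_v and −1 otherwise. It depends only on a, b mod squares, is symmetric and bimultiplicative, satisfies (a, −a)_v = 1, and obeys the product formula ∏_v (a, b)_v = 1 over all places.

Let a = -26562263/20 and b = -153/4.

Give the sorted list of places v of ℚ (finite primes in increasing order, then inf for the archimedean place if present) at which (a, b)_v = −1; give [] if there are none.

[5, 17, 37, inf]

(a, b) ≡ (-55315, -17) mod (ℚ^×)²; places V = {2, 3, 5, 7, 13, 17, 23, 37, ∞}.
(a,b)_7: α=4, u≡3; β=0, v≡2 (mod 7); (3|7)=-1, (2|7)=+1; sign (−1)^0·-1^0·+1^4 = +1.
(a,b)_17: α=0, u≡11; β=1, v≡2 (mod 17); (11|17)=-1, (2|17)=+1; sign (−1)^0·-1^1·+1^0 = -1.
(a,b)_∞: sgn(-55315)=−, sgn(-17)=−, so -1.
(a,b)_3: α=0, u≡2; β=2, v≡1 (mod 3); (2|3)=-1, (1|3)=+1; sign (−1)^0·-1^2·+1^0 = +1.
(a,b)_13: α=1, u≡9; β=0, v≡4 (mod 13); (9|13)=+1, (4|13)=+1; sign (−1)^0·+1^0·+1^1 = +1.
(a,b)_37: α=1, u≡8; β=0, v≡8 (mod 37); (8|37)=-1, (8|37)=-1; sign (−1)^0·-1^0·-1^1 = -1.
(a,b)_2: α=-2, β=-2; u≡5, v≡7 (mod 8); ε(u)ε(v)=0·1, αω(v)=-2·0, βω(u)=-2·1; sum ≡ 0  ⇒  +1.
(a,b)_5: α=-1, u≡3; β=0, v≡3 (mod 5); (3|5)=-1, (3|5)=-1; sign (−1)^0·-1^0·-1^-1 = -1.
(a,b)_23: α=1, u≡17; β=0, v≡2 (mod 23); (17|23)=-1, (2|23)=+1; sign (−1)^0·-1^0·+1^1 = +1.
Ram(-55315, -17) = {5, 17, 37, ∞}; no ℚ_5-point on the conic.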